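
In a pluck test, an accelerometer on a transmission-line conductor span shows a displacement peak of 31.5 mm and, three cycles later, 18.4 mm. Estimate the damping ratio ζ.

0.0285

Logarithmic decrement δ = (1/n)·ln(x₀/x_n) = (1/3)·ln(31.5/18.4) = (1/3)·ln(1.712) = 0.1792.
ζ = δ/√(4π² + δ²) = 0.1792/√(39.48 + 0.0321) = 0.1792/6.286 = 0.02851.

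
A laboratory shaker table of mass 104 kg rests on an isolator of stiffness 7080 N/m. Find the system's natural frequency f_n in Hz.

1.31 Hz

ω_n = √(k/m) = √(7080/104) = √68.08 = 8.251 rad/s.
f_n = ω_n/(2π) = 8.251/6.283 = 1.313 Hz.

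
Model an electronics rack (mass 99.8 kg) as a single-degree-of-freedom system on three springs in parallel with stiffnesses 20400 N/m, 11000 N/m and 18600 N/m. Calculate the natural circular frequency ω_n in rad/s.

Parallel springs add: k_eq = 20400 + 11000 + 18600 = 50000 N/m.
ω_n = √(k_eq/m) = √(50000/99.8) = √501.0 = 22.38 rad/s.

22.4 rad/s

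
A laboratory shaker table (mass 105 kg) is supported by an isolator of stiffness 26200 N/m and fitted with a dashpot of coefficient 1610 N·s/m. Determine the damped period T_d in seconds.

0.455 s

ω_n = √(k/m) = √(26200/105) = 15.80 rad/s.
Critical damping c_c = 2√(k·m) = 2√(26200 × 105) = 3317 N·s/m, so ζ = c/c_c = 1610/3317 = 0.4853.
ω_d = ω_n√(1 − ζ²) = 15.80 × √(1 − 0.236) = 13.81 rad/s.
T_d = 2π/ω_d = 0.4549 s.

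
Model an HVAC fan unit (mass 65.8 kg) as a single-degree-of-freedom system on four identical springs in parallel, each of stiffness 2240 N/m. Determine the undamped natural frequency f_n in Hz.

1.86 Hz

Parallel springs add: k_eq = 4 × 2240 = 8960 N/m.
ω_n = √(k_eq/m) = √(8960/65.8) = √136.2 = 11.67 rad/s.
f_n = ω_n/(2π) = 11.67/6.283 = 1.857 Hz.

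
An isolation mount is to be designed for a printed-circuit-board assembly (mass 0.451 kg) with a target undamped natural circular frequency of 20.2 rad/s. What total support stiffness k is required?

184 N/m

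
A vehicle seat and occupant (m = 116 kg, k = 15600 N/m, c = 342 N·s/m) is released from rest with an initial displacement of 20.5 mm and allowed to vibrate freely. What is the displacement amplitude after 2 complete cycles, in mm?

4.10 mm

ζ = c/(2√(km)) = 342/(2√(15600 × 116)) = 342/2690 = 0.1271.
Logarithmic decrement δ = 2πζ/√(1 − ζ²) = 2π × 0.1271/√(1 − 0.0162) = 0.8052.
After n cycles, x_n/x₀ = e^(−nδ), so x_2 = 20.5 × e^(−2 × 0.8052) = 20.5 × 0.1998 = 4.096 mm.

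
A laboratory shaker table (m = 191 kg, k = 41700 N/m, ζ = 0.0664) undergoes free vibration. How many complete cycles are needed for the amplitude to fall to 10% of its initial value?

6 cycles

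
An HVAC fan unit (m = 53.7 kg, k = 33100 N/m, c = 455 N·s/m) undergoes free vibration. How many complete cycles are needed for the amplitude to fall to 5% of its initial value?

3 cycles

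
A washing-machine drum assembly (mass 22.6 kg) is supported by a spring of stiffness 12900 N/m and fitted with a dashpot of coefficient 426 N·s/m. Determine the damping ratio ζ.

ω_n = √(k/m) = √(12900/22.6) = 23.89 rad/s.
Critical damping c_c = 2√(k·m) = 2√(12900 × 22.6) = 1080 N·s/m, so ζ = c/c_c = 426/1080 = 0.3945.

0.394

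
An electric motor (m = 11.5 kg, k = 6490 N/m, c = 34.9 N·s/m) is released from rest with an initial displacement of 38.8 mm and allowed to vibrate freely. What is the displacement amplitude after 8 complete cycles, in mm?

1.55 mm

ζ = c/(2√(km)) = 34.9/(2√(6490 × 11.5)) = 34.9/546.4 = 0.06387.
Logarithmic decrement δ = 2πζ/√(1 − ζ²) = 2π × 0.06387/√(1 − 0.00408) = 0.4022.
After n cycles, x_n/x₀ = e^(−nδ), so x_8 = 38.8 × e^(−8 × 0.4022) = 38.8 × 0.04007 = 1.555 mm.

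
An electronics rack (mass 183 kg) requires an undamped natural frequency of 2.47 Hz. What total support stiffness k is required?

44100 N/m

ω_n = 2πf_n = 2π × 2.47 = 15.52 rad/s.
k = m·ω_n² = 183 × 15.52² = 183 × 240.9 = 44080 N/m.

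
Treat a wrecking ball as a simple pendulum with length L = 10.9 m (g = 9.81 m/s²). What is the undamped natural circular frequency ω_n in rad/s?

0.949 rad/s

For a simple pendulum ω_n = √(g/L) = √(9.81/10.9) = √0.9000 = 0.9487 rad/s.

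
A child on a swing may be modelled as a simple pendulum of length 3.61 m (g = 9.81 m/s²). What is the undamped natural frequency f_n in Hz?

0.262 Hz

For a simple pendulum ω_n = √(g/L) = √(9.81/3.61) = √2.717 = 1.648 rad/s.
f_n = ω_n/(2π) = 1.648/6.283 = 0.2624 Hz.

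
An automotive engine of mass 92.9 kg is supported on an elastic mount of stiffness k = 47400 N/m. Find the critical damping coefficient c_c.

4200 N·s/m

c_c = 2√(k·m) = 2√(47400 × 92.9) = 2 × 2098 = 4197 N·s/m.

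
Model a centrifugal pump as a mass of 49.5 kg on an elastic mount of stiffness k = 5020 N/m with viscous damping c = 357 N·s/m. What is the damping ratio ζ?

0.358

ω_n = √(k/m) = √(5020/49.5) = 10.07 rad/s.
Critical damping c_c = 2√(k·m) = 2√(5020 × 49.5) = 997.0 N·s/m, so ζ = c/c_c = 357/997.0 = 0.3581.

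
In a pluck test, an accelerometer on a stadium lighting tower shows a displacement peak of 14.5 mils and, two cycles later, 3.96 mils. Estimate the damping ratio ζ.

Logarithmic decrement δ = (1/n)·ln(x₀/x_n) = (1/2)·ln(14.5/3.96) = (1/2)·ln(3.662) = 0.6490.
ζ = δ/√(4π² + δ²) = 0.6490/√(39.48 + 0.421) = 0.6490/6.317 = 0.1027.

0.103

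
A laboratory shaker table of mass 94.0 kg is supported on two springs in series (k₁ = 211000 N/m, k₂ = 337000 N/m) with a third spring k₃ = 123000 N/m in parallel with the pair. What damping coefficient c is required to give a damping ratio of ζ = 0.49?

4780 N·s/m

Series pair: k_s = k₁k₂/(k₁+k₂) = (211000)(337000)/(211000 + 337000) = 129800 N/m. In parallel with k₃: k_eq = 129800 + 123000 = 252800 N/m.
c_c = 2√(k_eq·m) = 2√(252800 × 94.0) = 9749 N·s/m.
c = ζ·c_c = 0.49 × 9749 = 4777 N·s/m.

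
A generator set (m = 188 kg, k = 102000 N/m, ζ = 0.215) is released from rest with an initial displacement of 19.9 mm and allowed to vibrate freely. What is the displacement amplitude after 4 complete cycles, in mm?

0.0787 mm

Logarithmic decrement δ = 2πζ/√(1 − ζ²) = 2π × 0.2150/√(1 − 0.0462) = 1.383.
After n cycles, x_n/x₀ = e^(−nδ), so x_4 = 19.9 × e^(−4 × 1.383) = 19.9 × 0.003954 = 0.07869 mm.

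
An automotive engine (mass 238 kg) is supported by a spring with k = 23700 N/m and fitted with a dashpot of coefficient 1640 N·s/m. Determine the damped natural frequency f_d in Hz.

ω_n = √(k/m) = √(23700/238) = 9.979 rad/s.
Critical damping c_c = 2√(k·m) = 2√(23700 × 238) = 4750 N·s/m, so ζ = c/c_c = 1640/4750 = 0.3453.
ω_d = ω_n√(1 − ζ²) = 9.979 × √(1 − 0.119) = 9.365 rad/s.
f_d = ω_d/(2π) = 1.491 Hz.

1.49 Hz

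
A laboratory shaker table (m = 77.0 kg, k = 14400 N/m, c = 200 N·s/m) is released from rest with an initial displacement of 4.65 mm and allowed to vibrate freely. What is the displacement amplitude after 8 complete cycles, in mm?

0.0385 mm

ζ = c/(2√(km)) = 200/(2√(14400 × 77.0)) = 200/2106 = 0.09497.
Logarithmic decrement δ = 2πζ/√(1 − ζ²) = 2π × 0.09497/√(1 − 0.00902) = 0.5994.
After n cycles, x_n/x₀ = e^(−nδ), so x_8 = 4.65 × e^(−8 × 0.5994) = 4.65 × 0.008269 = 0.03845 mm.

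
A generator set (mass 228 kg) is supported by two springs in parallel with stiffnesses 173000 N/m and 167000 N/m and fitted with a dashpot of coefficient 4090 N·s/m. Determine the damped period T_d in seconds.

0.167 s

Parallel springs add: k_eq = 173000 + 167000 = 340000 N/m.
ω_n = √(k_eq/m) = √(340000/228) = 38.62 rad/s.
Critical damping c_c = 2√(k_eq·m) = 2√(340000 × 228) = 17610 N·s/m, so ζ = c/c_c = 4090/17610 = 0.2323.
ω_d = ω_n√(1 − ζ²) = 38.62 × √(1 − 0.0539) = 37.56 rad/s.
T_d = 2π/ω_d = 0.1673 s.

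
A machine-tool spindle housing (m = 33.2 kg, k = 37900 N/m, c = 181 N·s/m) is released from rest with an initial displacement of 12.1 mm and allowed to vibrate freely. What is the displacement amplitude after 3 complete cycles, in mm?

ζ = c/(2√(km)) = 181/(2√(37900 × 33.2)) = 181/2243 = 0.08068.
Logarithmic decrement δ = 2πζ/√(1 − ζ²) = 2π × 0.08068/√(1 − 0.00651) = 0.5086.
After n cycles, x_n/x₀ = e^(−nδ), so x_3 = 12.1 × e^(−3 × 0.5086) = 12.1 × 0.2175 = 2.631 mm.

2.63 mm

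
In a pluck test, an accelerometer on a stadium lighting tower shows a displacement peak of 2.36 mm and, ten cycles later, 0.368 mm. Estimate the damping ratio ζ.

Logarithmic decrement δ = (1/n)·ln(x₀/x_n) = (1/10)·ln(2.36/0.368) = (1/10)·ln(6.413) = 0.1858.
ζ = δ/√(4π² + δ²) = 0.1858/√(39.48 + 0.0345) = 0.1858/6.286 = 0.02956.

0.0296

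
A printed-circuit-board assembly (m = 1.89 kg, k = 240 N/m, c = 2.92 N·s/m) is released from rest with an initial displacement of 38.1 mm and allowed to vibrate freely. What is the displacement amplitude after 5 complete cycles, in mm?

ζ = c/(2√(km)) = 2.92/(2√(240 × 1.89)) = 2.92/42.60 = 0.06855.
Logarithmic decrement δ = 2πζ/√(1 − ζ²) = 2π × 0.06855/√(1 − 0.00470) = 0.4317.
After n cycles, x_n/x₀ = e^(−nδ), so x_5 = 38.1 × e^(−5 × 0.4317) = 38.1 × 0.1155 = 4.400 mm.

4.40 mm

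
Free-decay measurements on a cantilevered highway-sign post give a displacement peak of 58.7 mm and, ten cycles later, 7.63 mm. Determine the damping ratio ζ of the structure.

0.0325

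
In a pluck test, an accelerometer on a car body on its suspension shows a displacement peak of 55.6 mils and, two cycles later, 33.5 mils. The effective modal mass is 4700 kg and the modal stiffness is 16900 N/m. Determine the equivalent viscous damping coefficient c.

Logarithmic decrement δ = (1/n)·ln(x₀/x_n) = (1/2)·ln(55.6/33.5) = (1/2)·ln(1.660) = 0.2533.
ζ = δ/√(4π² + δ²) = 0.2533/√(39.48 + 0.0642) = 0.2533/6.288 = 0.04028.
c = ζ · 2√(km) = 0.04028 × 2√(16900 × 4700) = 0.04028 × 17820 = 718.1 N·s/m.

718 N·s/m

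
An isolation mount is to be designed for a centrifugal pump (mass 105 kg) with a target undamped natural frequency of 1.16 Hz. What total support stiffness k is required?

5580 N/m

ω_n = 2πf_n = 2π × 1.16 = 7.288 rad/s.
k = m·ω_n² = 105 × 7.288² = 105 × 53.12 = 5578 N/m.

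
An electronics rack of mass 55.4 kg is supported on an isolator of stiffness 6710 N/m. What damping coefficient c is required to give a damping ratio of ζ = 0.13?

159 N·s/m

c_c = 2√(k·m) = 2√(6710 × 55.4) = 1219 N·s/m.
c = ζ·c_c = 0.13 × 1219 = 158.5 N·s/m.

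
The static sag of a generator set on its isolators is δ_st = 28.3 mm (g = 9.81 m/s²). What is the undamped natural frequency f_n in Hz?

2.96 Hz

ω_n = √(g/δ_st) = √(9.81/0.0283) = √346.6 = 18.62 rad/s.
f_n = ω_n/(2π) = 18.62/6.283 = 2.963 Hz.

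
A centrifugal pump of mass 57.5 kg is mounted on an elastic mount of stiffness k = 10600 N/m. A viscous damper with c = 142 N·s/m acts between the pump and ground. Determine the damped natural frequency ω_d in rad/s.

ω_n = √(k/m) = √(10600/57.5) = 13.58 rad/s.
Critical damping c_c = 2√(k·m) = 2√(10600 × 57.5) = 1561 N·s/m, so ζ = c/c_c = 142/1561 = 0.09094.
ω_d = ω_n√(1 − ζ²) = 13.58 × √(1 − 0.00827) = 13.52 rad/s.

13.5 rad/s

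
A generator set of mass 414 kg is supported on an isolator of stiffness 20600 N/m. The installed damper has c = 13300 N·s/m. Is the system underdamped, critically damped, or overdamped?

c_c = 2√(k·m) = 5841 N·s/m; ζ = c/c_c = 13300/5841 = 2.28.
Since ζ > 1 the system is overdamped.

overdamped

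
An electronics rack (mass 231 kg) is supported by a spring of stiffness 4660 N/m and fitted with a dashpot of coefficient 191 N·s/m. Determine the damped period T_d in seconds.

ω_n = √(k/m) = √(4660/231) = 4.491 rad/s.
Critical damping c_c = 2√(k·m) = 2√(4660 × 231) = 2075 N·s/m, so ζ = c/c_c = 191/2075 = 0.09205.
ω_d = ω_n√(1 − ζ²) = 4.491 × √(1 − 0.00847) = 4.472 rad/s.
T_d = 2π/ω_d = 1.405 s.

1.40 s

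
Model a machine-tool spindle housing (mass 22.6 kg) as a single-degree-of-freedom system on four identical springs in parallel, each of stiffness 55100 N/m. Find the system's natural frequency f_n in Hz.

Parallel springs add: k_eq = 4 × 55100 = 220400 N/m.
ω_n = √(k_eq/m) = √(220400/22.6) = √9752 = 98.75 rad/s.
f_n = ω_n/(2π) = 98.75/6.283 = 15.72 Hz.

15.7 Hz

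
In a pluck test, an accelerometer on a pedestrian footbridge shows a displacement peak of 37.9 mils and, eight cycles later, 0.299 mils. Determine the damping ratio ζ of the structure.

0.0959

Logarithmic decrement δ = (1/n)·ln(x₀/x_n) = (1/8)·ln(37.9/0.299) = (1/8)·ln(126.8) = 0.6053.
ζ = δ/√(4π² + δ²) = 0.6053/√(39.48 + 0.366) = 0.6053/6.312 = 0.09589.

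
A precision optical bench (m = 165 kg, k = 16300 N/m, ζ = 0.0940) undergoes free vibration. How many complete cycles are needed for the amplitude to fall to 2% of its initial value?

7 cycles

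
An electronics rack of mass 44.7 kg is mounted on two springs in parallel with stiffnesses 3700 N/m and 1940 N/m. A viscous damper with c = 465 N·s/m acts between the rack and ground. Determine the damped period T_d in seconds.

Parallel springs add: k_eq = 3700 + 1940 = 5640 N/m.
ω_n = √(k_eq/m) = √(5640/44.7) = 11.23 rad/s.
Critical damping c_c = 2√(k_eq·m) = 2√(5640 × 44.7) = 1004 N·s/m, so ζ = c/c_c = 465/1004 = 0.4631.
ω_d = ω_n√(1 − ζ²) = 11.23 × √(1 − 0.214) = 9.956 rad/s.
T_d = 2π/ω_d = 0.6311 s.

0.631 s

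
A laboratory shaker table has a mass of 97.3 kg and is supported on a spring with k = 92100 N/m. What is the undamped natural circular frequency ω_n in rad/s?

ω_n = √(k/m) = √(92100/97.3) = √946.6 = 30.77 rad/s.

30.8 rad/s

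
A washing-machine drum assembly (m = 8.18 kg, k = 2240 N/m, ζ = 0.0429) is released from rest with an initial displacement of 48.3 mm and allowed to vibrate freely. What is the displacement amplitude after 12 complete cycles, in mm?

1.90 mm

Logarithmic decrement δ = 2πζ/√(1 − ζ²) = 2π × 0.04290/√(1 − 0.00184) = 0.2698.
After n cycles, x_n/x₀ = e^(−nδ), so x_12 = 48.3 × e^(−12 × 0.2698) = 48.3 × 0.03926 = 1.896 mm.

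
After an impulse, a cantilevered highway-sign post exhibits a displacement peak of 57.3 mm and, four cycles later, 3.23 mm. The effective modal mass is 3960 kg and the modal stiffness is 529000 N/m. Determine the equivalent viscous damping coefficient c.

Logarithmic decrement δ = (1/n)·ln(x₀/x_n) = (1/4)·ln(57.3/3.23) = (1/4)·ln(17.74) = 0.7190.
ζ = δ/√(4π² + δ²) = 0.7190/√(39.48 + 0.517) = 0.7190/6.324 = 0.1137.
c = ζ · 2√(km) = 0.1137 × 2√(529000 × 3960) = 0.1137 × 91540 = 10410 N·s/m.

10400 N·s/m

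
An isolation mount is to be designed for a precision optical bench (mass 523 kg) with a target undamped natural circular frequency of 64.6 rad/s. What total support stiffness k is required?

2180000 N/m

k = m·ω_n² = 523 × 64.60² = 523 × 4173 = 2183000 N/m.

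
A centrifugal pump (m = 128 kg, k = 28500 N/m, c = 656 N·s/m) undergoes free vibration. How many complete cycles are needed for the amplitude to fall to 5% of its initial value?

3 cycles

ζ = c/(2√(km)) = 656/(2√(28500 × 128)) = 656/3820 = 0.1717.
Logarithmic decrement δ = 2πζ/√(1 − ζ²) = 2π × 0.1717/√(1 − 0.0295) = 1.095.
x_n/x₀ = e^(−nδ) ≤ 0.05; take ln: n ≥ ln(1/0.05)/δ = 2.996/1.095 = 2.735.
So 3 complete cycles are required.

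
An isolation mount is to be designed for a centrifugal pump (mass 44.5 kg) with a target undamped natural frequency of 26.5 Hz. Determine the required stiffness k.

ω_n = 2πf_n = 2π × 26.5 = 166.5 rad/s.
k = m·ω_n² = 44.5 × 166.5² = 44.5 × 27720 = 1234000 N/m.

1230000 N/m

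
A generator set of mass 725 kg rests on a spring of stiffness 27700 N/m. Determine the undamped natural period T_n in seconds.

1.02 s

ω_n = √(k/m) = √(27700/725) = √38.21 = 6.181 rad/s.
T_n = 2π/ω_n = 6.283/6.181 = 1.017 s.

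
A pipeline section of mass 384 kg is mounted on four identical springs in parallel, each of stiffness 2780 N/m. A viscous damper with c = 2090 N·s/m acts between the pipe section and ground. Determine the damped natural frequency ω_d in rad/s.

4.64 rad/s

Parallel springs add: k_eq = 4 × 2780 = 11120 N/m.
ω_n = √(k_eq/m) = √(11120/384) = 5.381 rad/s.
Critical damping c_c = 2√(k_eq·m) = 2√(11120 × 384) = 4133 N·s/m, so ζ = c/c_c = 2090/4133 = 0.5057.
ω_d = ω_n√(1 − ζ²) = 5.381 × √(1 − 0.256) = 4.642 rad/s.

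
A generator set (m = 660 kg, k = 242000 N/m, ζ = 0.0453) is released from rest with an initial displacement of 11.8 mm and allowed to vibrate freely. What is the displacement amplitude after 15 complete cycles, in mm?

0.164 mm

Logarithmic decrement δ = 2πζ/√(1 − ζ²) = 2π × 0.04530/√(1 − 0.00205) = 0.2849.
After n cycles, x_n/x₀ = e^(−nδ), so x_15 = 11.8 × e^(−15 × 0.2849) = 11.8 × 0.01393 = 0.1644 mm.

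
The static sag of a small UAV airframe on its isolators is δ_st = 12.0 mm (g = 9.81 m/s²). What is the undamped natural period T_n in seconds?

0.220 s

ω_n = √(g/δ_st) = √(9.81/0.0120) = √817.5 = 28.59 rad/s.
T_n = 2π/ω_n = 6.283/28.59 = 0.2198 s.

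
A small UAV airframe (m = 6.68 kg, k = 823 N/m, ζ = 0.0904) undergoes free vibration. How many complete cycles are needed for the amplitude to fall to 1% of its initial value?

9 cycles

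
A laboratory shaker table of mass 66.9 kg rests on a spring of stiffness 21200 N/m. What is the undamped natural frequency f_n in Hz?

ω_n = √(k/m) = √(21200/66.9) = √316.9 = 17.80 rad/s.
f_n = ω_n/(2π) = 17.80/6.283 = 2.833 Hz.

2.83 Hz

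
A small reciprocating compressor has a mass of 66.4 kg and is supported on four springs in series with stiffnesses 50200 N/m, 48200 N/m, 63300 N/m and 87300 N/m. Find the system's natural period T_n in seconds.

Series springs: 1/k_eq = 1/50200 + 1/48200 + 1/63300 + 1/87300 = 6.792×10^-5, so k_eq = 14720 N/m.
ω_n = √(k_eq/m) = √(14720/66.4) = √221.7 = 14.89 rad/s.
T_n = 2π/ω_n = 6.283/14.89 = 0.4220 s.

0.422 s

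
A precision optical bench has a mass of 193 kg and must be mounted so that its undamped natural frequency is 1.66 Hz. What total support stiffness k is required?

ω_n = 2πf_n = 2π × 1.66 = 10.43 rad/s.
k = m·ω_n² = 193 × 10.43² = 193 × 108.8 = 21000 N/m.

21000 N/m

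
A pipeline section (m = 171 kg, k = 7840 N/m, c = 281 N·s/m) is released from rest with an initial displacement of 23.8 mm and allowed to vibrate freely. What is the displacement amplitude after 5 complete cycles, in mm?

0.511 mm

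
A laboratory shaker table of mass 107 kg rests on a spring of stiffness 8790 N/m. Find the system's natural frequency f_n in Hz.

1.44 Hz

ω_n = √(k/m) = √(8790/107) = √82.15 = 9.064 rad/s.
f_n = ω_n/(2π) = 9.064/6.283 = 1.443 Hz.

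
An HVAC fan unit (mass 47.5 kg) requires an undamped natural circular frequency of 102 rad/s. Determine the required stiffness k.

494000 N/m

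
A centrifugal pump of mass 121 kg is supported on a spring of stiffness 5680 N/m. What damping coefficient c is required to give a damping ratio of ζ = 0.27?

448 N·s/m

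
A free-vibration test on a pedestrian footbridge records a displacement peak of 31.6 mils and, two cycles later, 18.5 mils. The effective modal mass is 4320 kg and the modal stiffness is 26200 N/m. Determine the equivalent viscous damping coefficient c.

Logarithmic decrement δ = (1/n)·ln(x₀/x_n) = (1/2)·ln(31.6/18.5) = (1/2)·ln(1.708) = 0.2677.
ζ = δ/√(4π² + δ²) = 0.2677/√(39.48 + 0.0717) = 0.2677/6.289 = 0.04257.
c = ζ · 2√(km) = 0.04257 × 2√(26200 × 4320) = 0.04257 × 21280 = 905.7 N·s/m.

906 N·s/m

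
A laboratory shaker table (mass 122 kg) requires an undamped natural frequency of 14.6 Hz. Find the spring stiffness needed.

1030000 N/m

ω_n = 2πf_n = 2π × 14.6 = 91.73 rad/s.
k = m·ω_n² = 122 × 91.73² = 122 × 8415 = 1027000 N/m.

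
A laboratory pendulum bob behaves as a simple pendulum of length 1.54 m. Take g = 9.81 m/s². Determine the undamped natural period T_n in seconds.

2.49 s

For a simple pendulum ω_n = √(g/L) = √(9.81/1.54) = √6.370 = 2.524 rad/s.
T_n = 2π/ω_n = 6.283/2.524 = 2.489 s.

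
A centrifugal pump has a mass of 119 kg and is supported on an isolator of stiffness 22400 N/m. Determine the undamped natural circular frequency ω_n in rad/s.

13.7 rad/s

ω_n = √(k/m) = √(22400/119) = √188.2 = 13.72 rad/s.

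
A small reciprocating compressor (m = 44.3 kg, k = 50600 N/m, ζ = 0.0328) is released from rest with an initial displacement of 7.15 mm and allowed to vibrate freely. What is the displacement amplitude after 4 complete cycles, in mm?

Logarithmic decrement δ = 2πζ/√(1 − ζ²) = 2π × 0.03280/√(1 − 0.00108) = 0.2062.
After n cycles, x_n/x₀ = e^(−nδ), so x_4 = 7.15 × e^(−4 × 0.2062) = 7.15 × 0.4383 = 3.134 mm.

3.13 mm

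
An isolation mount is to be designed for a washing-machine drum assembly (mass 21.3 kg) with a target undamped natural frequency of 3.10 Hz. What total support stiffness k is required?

ω_n = 2πf_n = 2π × 3.10 = 19.48 rad/s.
k = m·ω_n² = 21.3 × 19.48² = 21.3 × 379.4 = 8081 N/m.

8080 N/m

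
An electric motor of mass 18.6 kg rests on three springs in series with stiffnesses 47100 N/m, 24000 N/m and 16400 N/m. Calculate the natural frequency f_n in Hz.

Series springs: 1/k_eq = 1/47100 + 1/24000 + 1/16400 = 0.0001239, so k_eq = 8073 N/m.
ω_n = √(k_eq/m) = √(8073/18.6) = √434.0 = 20.83 rad/s.
f_n = ω_n/(2π) = 20.83/6.283 = 3.316 Hz.

3.32 Hz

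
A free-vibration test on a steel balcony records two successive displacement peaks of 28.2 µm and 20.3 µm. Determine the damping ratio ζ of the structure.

0.0522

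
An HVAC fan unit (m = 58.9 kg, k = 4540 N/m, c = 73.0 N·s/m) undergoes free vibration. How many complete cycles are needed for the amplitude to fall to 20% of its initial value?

ζ = c/(2√(km)) = 73.0/(2√(4540 × 58.9)) = 73.0/1034 = 0.07058.
Logarithmic decrement δ = 2πζ/√(1 − ζ²) = 2π × 0.07058/√(1 − 0.00498) = 0.4446.
x_n/x₀ = e^(−nδ) ≤ 0.2; take ln: n ≥ ln(1/0.2)/δ = 1.609/0.4446 = 3.620.
So 4 complete cycles are required.

4 cycles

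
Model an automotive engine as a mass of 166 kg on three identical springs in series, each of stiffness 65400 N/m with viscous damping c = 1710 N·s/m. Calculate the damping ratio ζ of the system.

Series springs: 1/k_eq = 3/65400, so k_eq = 65400/3 = 21800 N/m.
ω_n = √(k_eq/m) = √(21800/166) = 11.46 rad/s.
Critical damping c_c = 2√(k_eq·m) = 2√(21800 × 166) = 3805 N·s/m, so ζ = c/c_c = 1710/3805 = 0.4495.

0.449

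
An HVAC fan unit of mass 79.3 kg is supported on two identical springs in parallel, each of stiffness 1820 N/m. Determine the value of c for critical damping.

Parallel springs add: k_eq = 2 × 1820 = 3640 N/m.
c_c = 2√(k_eq·m) = 2√(3640 × 79.3) = 2 × 537.3 = 1075 N·s/m.

1070 N·s/m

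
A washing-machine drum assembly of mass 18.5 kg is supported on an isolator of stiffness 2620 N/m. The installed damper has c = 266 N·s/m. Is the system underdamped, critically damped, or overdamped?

c_c = 2√(k·m) = 440.3 N·s/m; ζ = c/c_c = 266/440.3 = 0.604.
Since ζ < 1 the system is underdamped.

underdamped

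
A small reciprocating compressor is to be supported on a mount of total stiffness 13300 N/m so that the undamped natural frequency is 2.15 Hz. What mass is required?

72.9 kg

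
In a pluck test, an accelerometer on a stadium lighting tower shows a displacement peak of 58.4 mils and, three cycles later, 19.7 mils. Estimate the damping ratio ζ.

Logarithmic decrement δ = (1/n)·ln(x₀/x_n) = (1/3)·ln(58.4/19.7) = (1/3)·ln(2.964) = 0.3622.
ζ = δ/√(4π² + δ²) = 0.3622/√(39.48 + 0.131) = 0.3622/6.294 = 0.05756.

0.0576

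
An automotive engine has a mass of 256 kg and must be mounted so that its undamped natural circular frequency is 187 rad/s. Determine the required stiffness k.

8950000 N/m

k = m·ω_n² = 256 × 187.0² = 256 × 34970 = 8952000 N/m.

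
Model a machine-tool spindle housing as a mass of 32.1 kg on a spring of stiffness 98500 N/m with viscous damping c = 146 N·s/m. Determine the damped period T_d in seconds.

0.114 s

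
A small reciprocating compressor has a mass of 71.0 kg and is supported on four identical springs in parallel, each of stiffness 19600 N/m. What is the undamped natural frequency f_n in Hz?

5.29 Hz

Parallel springs add: k_eq = 4 × 19600 = 78400 N/m.
ω_n = √(k_eq/m) = √(78400/71.0) = √1104 = 33.23 rad/s.
f_n = ω_n/(2π) = 33.23/6.283 = 5.289 Hz.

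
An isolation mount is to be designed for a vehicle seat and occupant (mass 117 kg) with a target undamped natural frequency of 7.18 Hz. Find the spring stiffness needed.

238000 N/m

ω_n = 2πf_n = 2π × 7.18 = 45.11 rad/s.
k = m·ω_n² = 117 × 45.11² = 117 × 2035 = 238100 N/m.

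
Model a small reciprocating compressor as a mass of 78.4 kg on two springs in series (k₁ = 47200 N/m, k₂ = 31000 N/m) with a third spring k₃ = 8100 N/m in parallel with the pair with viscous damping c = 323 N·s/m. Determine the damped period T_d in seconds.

0.342 s

Series pair: k_s = k₁k₂/(k₁+k₂) = (47200)(31000)/(47200 + 31000) = 18710 N/m. In parallel with k₃: k_eq = 18710 + 8100 = 26810 N/m.
ω_n = √(k_eq/m) = √(26810/78.4) = 18.49 rad/s.
Critical damping c_c = 2√(k_eq·m) = 2√(26810 × 78.4) = 2900 N·s/m, so ζ = c/c_c = 323/2900 = 0.1114.
ω_d = ω_n√(1 − ζ²) = 18.49 × √(1 − 0.0124) = 18.38 rad/s.
T_d = 2π/ω_d = 0.3419 s.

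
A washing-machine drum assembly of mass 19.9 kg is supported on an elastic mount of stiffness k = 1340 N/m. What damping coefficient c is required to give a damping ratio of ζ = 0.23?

c_c = 2√(k·m) = 2√(1340 × 19.9) = 326.6 N·s/m.
c = ζ·c_c = 0.23 × 326.6 = 75.12 N·s/m.

75.1 N·s/m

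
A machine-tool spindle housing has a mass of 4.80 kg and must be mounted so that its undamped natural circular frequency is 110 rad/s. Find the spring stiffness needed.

58100 N/m

k = m·ω_n² = 4.80 × 110.0² = 4.80 × 12100 = 58080 N/m.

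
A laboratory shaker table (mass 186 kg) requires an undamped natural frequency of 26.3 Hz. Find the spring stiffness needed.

ω_n = 2πf_n = 2π × 26.3 = 165.2 rad/s.
k = m·ω_n² = 186 × 165.2² = 186 × 27310 = 5079000 N/m.

5080000 N/m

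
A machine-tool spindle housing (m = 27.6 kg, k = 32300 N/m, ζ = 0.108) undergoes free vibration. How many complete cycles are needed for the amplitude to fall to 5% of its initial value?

5 cycles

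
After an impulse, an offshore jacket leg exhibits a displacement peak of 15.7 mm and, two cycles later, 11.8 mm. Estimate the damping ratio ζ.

Logarithmic decrement δ = (1/n)·ln(x₀/x_n) = (1/2)·ln(15.7/11.8) = (1/2)·ln(1.331) = 0.1428.
ζ = δ/√(4π² + δ²) = 0.1428/√(39.48 + 0.0204) = 0.1428/6.285 = 0.02272.

0.0227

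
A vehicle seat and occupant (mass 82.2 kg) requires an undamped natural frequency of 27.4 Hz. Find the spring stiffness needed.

2440000 N/m

ω_n = 2πf_n = 2π × 27.4 = 172.2 rad/s.
k = m·ω_n² = 82.2 × 172.2² = 82.2 × 29640 = 2436000 N/m.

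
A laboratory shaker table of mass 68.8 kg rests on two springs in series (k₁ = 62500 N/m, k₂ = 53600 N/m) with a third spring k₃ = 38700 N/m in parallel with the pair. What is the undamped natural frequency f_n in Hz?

Series pair: k_s = k₁k₂/(k₁+k₂) = (62500)(53600)/(62500 + 53600) = 28850 N/m. In parallel with k₃: k_eq = 28850 + 38700 = 67550 N/m.
ω_n = √(k_eq/m) = √(67550/68.8) = √981.9 = 31.34 rad/s.
f_n = ω_n/(2π) = 31.34/6.283 = 4.987 Hz.

4.99 Hz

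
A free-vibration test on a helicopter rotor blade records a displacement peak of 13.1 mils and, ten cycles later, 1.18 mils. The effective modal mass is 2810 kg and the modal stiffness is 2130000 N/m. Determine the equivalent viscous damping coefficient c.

Logarithmic decrement δ = (1/n)·ln(x₀/x_n) = (1/10)·ln(13.1/1.18) = (1/10)·ln(11.10) = 0.2407.
ζ = δ/√(4π² + δ²) = 0.2407/√(39.48 + 0.0579) = 0.2407/6.288 = 0.03828.
c = ζ · 2√(km) = 0.03828 × 2√(2130000 × 2810) = 0.03828 × 154700 = 5923 N·s/m.

5920 N·s/m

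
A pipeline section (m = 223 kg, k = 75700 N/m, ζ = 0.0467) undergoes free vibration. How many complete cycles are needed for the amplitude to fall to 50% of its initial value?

Logarithmic decrement δ = 2πζ/√(1 − ζ²) = 2π × 0.04670/√(1 − 0.00218) = 0.2937.
x_n/x₀ = e^(−nδ) ≤ 0.5; take ln: n ≥ ln(1/0.5)/δ = 0.6931/0.2937 = 2.360.
So 3 complete cycles are required.

3 cycles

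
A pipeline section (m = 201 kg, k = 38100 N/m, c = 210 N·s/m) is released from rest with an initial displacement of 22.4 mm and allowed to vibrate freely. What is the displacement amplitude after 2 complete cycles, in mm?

ζ = c/(2√(km)) = 210/(2√(38100 × 201)) = 210/5535 = 0.03794.
Logarithmic decrement δ = 2πζ/√(1 − ζ²) = 2π × 0.03794/√(1 − 0.00144) = 0.2386.
After n cycles, x_n/x₀ = e^(−nδ), so x_2 = 22.4 × e^(−2 × 0.2386) = 22.4 × 0.6206 = 13.90 mm.

13.9 mm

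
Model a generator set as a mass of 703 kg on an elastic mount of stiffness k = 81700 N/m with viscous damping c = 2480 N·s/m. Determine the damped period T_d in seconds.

ω_n = √(k/m) = √(81700/703) = 10.78 rad/s.
Critical damping c_c = 2√(k·m) = 2√(81700 × 703) = 15160 N·s/m, so ζ = c/c_c = 2480/15160 = 0.1636.
ω_d = ω_n√(1 − ζ²) = 10.78 × √(1 − 0.0268) = 10.64 rad/s.
T_d = 2π/ω_d = 0.5908 s.

0.591 s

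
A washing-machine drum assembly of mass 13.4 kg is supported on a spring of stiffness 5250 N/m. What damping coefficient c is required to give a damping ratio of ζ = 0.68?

c_c = 2√(k·m) = 2√(5250 × 13.4) = 530.5 N·s/m.
c = ζ·c_c = 0.68 × 530.5 = 360.7 N·s/m.

361 N·s/m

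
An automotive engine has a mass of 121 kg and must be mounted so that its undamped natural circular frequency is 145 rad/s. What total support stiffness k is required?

k = m·ω_n² = 121 × 145.0² = 121 × 21020 = 2544000 N/m.

2540000 N/m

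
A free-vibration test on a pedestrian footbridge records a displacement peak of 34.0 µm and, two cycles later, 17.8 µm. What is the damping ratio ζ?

Logarithmic decrement δ = (1/n)·ln(x₀/x_n) = (1/2)·ln(34.0/17.8) = (1/2)·ln(1.910) = 0.3236.
ζ = δ/√(4π² + δ²) = 0.3236/√(39.48 + 0.105) = 0.3236/6.292 = 0.05143.

0.0514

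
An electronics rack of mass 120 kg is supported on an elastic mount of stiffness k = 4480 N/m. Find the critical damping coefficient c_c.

c_c = 2√(k·m) = 2√(4480 × 120) = 2 × 733.2 = 1466 N·s/m.

1470 N·s/m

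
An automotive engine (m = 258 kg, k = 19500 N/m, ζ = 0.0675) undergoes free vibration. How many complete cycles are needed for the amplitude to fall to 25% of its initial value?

4 cycles

Logarithmic decrement δ = 2πζ/√(1 − ζ²) = 2π × 0.06750/√(1 − 0.00456) = 0.4251.
x_n/x₀ = e^(−nδ) ≤ 0.25; take ln: n ≥ ln(1/0.25)/δ = 1.386/0.4251 = 3.261.
So 4 complete cycles are required.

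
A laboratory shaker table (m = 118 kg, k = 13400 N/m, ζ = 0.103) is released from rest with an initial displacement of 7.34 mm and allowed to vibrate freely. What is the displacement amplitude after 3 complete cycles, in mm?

1.04 mm

Logarithmic decrement δ = 2πζ/√(1 − ζ²) = 2π × 0.1030/√(1 − 0.0106) = 0.6506.
After n cycles, x_n/x₀ = e^(−nδ), so x_3 = 7.34 × e^(−3 × 0.6506) = 7.34 × 0.1420 = 1.042 mm.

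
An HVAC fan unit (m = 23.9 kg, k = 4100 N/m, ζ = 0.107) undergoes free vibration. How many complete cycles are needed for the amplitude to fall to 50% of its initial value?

2 cycles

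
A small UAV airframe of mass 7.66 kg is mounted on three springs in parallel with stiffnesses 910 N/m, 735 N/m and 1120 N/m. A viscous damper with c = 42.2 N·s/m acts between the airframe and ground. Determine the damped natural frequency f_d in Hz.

2.99 Hz

Parallel springs add: k_eq = 910 + 735 + 1120 = 2765 N/m.
ω_n = √(k_eq/m) = √(2765/7.66) = 19.00 rad/s.
Critical damping c_c = 2√(k_eq·m) = 2√(2765 × 7.66) = 291.1 N·s/m, so ζ = c/c_c = 42.2/291.1 = 0.1450.
ω_d = ω_n√(1 − ζ²) = 19.00 × √(1 − 0.0210) = 18.80 rad/s.
f_d = ω_d/(2π) = 2.992 Hz.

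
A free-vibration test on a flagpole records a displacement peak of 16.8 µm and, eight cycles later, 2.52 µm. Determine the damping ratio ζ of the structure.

Logarithmic decrement δ = (1/n)·ln(x₀/x_n) = (1/8)·ln(16.8/2.52) = (1/8)·ln(6.667) = 0.2371.
ζ = δ/√(4π² + δ²) = 0.2371/√(39.48 + 0.0562) = 0.2371/6.288 = 0.03772.

0.0377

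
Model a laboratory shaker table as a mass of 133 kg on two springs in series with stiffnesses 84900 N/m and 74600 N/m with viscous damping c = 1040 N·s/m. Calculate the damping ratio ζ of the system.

0.226

Series springs: 1/k_eq = 1/84900 + 1/74600 = 2.518×10^-5, so k_eq = 39710 N/m.
ω_n = √(k_eq/m) = √(39710/133) = 17.28 rad/s.
Critical damping c_c = 2√(k_eq·m) = 2√(39710 × 133) = 4596 N·s/m, so ζ = c/c_c = 1040/4596 = 0.2263.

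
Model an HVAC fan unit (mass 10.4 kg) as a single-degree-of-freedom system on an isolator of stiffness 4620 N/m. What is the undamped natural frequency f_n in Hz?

3.35 Hz

ω_n = √(k/m) = √(4620/10.4) = √444.2 = 21.08 rad/s.
f_n = ω_n/(2π) = 21.08/6.283 = 3.354 Hz.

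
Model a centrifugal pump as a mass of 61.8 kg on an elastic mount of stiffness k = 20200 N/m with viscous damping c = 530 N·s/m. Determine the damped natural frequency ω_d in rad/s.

17.6 rad/s

ω_n = √(k/m) = √(20200/61.8) = 18.08 rad/s.
Critical damping c_c = 2√(k·m) = 2√(20200 × 61.8) = 2235 N·s/m, so ζ = c/c_c = 530/2235 = 0.2372.
ω_d = ω_n√(1 − ζ²) = 18.08 × √(1 − 0.0563) = 17.56 rad/s.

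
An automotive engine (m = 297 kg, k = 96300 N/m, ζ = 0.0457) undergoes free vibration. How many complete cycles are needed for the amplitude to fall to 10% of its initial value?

9 cycles

Logarithmic decrement δ = 2πζ/√(1 − ζ²) = 2π × 0.04570/√(1 − 0.00209) = 0.2874.
x_n/x₀ = e^(−nδ) ≤ 0.1; take ln: n ≥ ln(1/0.1)/δ = 2.303/0.2874 = 8.011.
So 9 complete cycles are required.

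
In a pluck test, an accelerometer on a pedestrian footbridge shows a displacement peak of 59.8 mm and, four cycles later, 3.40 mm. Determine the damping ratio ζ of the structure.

0.113

Logarithmic decrement δ = (1/n)·ln(x₀/x_n) = (1/4)·ln(59.8/3.40) = (1/4)·ln(17.59) = 0.7168.
ζ = δ/√(4π² + δ²) = 0.7168/√(39.48 + 0.514) = 0.7168/6.324 = 0.1133.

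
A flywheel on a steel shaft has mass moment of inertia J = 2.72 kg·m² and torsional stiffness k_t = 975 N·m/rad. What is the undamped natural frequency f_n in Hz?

3.01 Hz

ω_n = √(k_t/J) = √(975/2.72) = √358.5 = 18.93 rad/s.
f_n = ω_n/(2π) = 18.93/6.283 = 3.013 Hz.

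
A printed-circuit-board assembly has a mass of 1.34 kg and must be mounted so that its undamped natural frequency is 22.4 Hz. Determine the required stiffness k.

26500 N/m

ω_n = 2πf_n = 2π × 22.4 = 140.7 rad/s.
k = m·ω_n² = 1.34 × 140.7² = 1.34 × 19810 = 26540 N/m.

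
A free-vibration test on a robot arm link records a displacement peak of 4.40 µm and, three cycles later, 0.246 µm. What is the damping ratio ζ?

0.151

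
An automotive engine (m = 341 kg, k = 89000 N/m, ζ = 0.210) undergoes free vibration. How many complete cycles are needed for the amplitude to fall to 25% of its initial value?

2 cycles

Logarithmic decrement δ = 2πζ/√(1 − ζ²) = 2π × 0.2100/√(1 − 0.0441) = 1.350.
x_n/x₀ = e^(−nδ) ≤ 0.25; take ln: n ≥ ln(1/0.25)/δ = 1.386/1.350 = 1.027.
So 2 complete cycles are required.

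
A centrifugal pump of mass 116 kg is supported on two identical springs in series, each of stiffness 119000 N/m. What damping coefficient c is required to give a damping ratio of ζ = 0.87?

4570 N·s/m

Series springs: 1/k_eq = 2/119000, so k_eq = 119000/2 = 59500 N/m.
c_c = 2√(k_eq·m) = 2√(59500 × 116) = 5254 N·s/m.
c = ζ·c_c = 0.87 × 5254 = 4571 N·s/m.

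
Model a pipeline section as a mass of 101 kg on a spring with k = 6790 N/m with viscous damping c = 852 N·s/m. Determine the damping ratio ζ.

ω_n = √(k/m) = √(6790/101) = 8.199 rad/s.
Critical damping c_c = 2√(k·m) = 2√(6790 × 101) = 1656 N·s/m, so ζ = c/c_c = 852/1656 = 0.5144.

0.514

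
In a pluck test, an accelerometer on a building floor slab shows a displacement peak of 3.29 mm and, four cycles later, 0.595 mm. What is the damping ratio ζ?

0.0679

Logarithmic decrement δ = (1/n)·ln(x₀/x_n) = (1/4)·ln(3.29/0.595) = (1/4)·ln(5.529) = 0.4275.
ζ = δ/√(4π² + δ²) = 0.4275/√(39.48 + 0.183) = 0.4275/6.298 = 0.06789.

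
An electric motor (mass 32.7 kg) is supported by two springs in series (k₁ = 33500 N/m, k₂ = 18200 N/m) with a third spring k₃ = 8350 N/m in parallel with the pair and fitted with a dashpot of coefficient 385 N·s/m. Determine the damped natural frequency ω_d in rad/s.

24.1 rad/s

Series pair: k_s = k₁k₂/(k₁+k₂) = (33500)(18200)/(33500 + 18200) = 11790 N/m. In parallel with k₃: k_eq = 11790 + 8350 = 20140 N/m.
ω_n = √(k_eq/m) = √(20140/32.7) = 24.82 rad/s.
Critical damping c_c = 2√(k_eq·m) = 2√(20140 × 32.7) = 1623 N·s/m, so ζ = c/c_c = 385/1623 = 0.2372.
ω_d = ω_n√(1 − ζ²) = 24.82 × √(1 − 0.0563) = 24.11 rad/s.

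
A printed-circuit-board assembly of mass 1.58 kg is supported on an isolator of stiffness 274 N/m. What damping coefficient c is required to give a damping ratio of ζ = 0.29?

12.1 N·s/m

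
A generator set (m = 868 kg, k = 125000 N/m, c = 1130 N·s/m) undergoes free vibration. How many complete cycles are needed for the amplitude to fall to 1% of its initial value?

14 cycles

ζ = c/(2√(km)) = 1130/(2√(125000 × 868)) = 1130/20830 = 0.05424.
Logarithmic decrement δ = 2πζ/√(1 − ζ²) = 2π × 0.05424/√(1 − 0.00294) = 0.3413.
x_n/x₀ = e^(−nδ) ≤ 0.01; take ln: n ≥ ln(1/0.01)/δ = 4.605/0.3413 = 13.49.
So 14 complete cycles are required.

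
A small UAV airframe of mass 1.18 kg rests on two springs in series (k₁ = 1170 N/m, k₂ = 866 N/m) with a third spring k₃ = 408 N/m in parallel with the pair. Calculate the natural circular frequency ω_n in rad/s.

Series pair: k_s = k₁k₂/(k₁+k₂) = (1170)(866)/(1170 + 866) = 497.7 N/m. In parallel with k₃: k_eq = 497.7 + 408 = 905.7 N/m.
ω_n = √(k_eq/m) = √(905.7/1.18) = √767.5 = 27.70 rad/s.

27.7 rad/s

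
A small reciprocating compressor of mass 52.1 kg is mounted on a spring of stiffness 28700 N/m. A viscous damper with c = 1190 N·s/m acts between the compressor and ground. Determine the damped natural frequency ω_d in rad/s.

ω_n = √(k/m) = √(28700/52.1) = 23.47 rad/s.
Critical damping c_c = 2√(k·m) = 2√(28700 × 52.1) = 2446 N·s/m, so ζ = c/c_c = 1190/2446 = 0.4866.
ω_d = ω_n√(1 − ζ²) = 23.47 × √(1 − 0.237) = 20.50 rad/s.

20.5 rad/s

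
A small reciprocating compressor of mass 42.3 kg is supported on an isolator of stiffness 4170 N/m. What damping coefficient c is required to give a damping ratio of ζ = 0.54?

c_c = 2√(k·m) = 2√(4170 × 42.3) = 840.0 N·s/m.
c = ζ·c_c = 0.54 × 840.0 = 453.6 N·s/m.

454 N·s/m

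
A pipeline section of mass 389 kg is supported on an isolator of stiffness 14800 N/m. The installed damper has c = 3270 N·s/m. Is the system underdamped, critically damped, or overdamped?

underdamped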